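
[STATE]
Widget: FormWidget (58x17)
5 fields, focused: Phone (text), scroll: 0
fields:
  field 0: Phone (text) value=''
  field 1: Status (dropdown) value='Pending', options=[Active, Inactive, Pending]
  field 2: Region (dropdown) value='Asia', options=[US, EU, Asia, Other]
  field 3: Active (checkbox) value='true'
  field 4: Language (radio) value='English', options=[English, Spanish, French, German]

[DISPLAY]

> Phone:      [                                          ]
  Status:     [Pending                                  ▼]
  Region:     [Asia                                     ▼]
  Active:     [x]                                         
  Language:   (●) English  ( ) Spanish  ( ) French  ( ) Ge
                                                          
                                                          
                                                          
                                                          
                                                          
                                                          
                                                          
                                                          
                                                          
                                                          
                                                          
                                                          


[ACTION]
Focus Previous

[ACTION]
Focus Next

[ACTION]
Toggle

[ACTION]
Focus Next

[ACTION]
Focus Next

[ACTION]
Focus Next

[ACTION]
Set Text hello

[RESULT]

  Phone:      [                                          ]
  Status:     [Pending                                  ▼]
  Region:     [Asia                                     ▼]
> Active:     [x]                                         
  Language:   (●) English  ( ) Spanish  ( ) French  ( ) Ge
                                                          
                                                          
                                                          
                                                          
                                                          
                                                          
                                                          
                                                          
                                                          
                                                          
                                                          
                                                          


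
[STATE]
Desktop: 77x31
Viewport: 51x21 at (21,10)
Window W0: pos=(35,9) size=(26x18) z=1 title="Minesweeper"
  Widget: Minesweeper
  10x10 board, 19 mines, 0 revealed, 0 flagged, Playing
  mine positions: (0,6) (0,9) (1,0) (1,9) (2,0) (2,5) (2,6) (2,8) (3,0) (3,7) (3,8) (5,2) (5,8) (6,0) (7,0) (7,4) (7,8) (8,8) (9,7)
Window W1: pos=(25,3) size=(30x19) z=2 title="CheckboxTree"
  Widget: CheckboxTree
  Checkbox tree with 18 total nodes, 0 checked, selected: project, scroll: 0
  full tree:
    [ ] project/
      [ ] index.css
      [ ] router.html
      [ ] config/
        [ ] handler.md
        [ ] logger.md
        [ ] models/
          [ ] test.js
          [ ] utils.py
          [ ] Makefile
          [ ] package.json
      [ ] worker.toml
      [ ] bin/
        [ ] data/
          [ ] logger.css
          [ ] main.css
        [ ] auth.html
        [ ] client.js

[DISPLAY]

    ┃     [ ] handler.md         ┃     ┃           
    ┃     [ ] logger.md          ┃─────┨           
    ┃     [ ] models/            ┃     ┃           
    ┃       [ ] test.js          ┃     ┃           
    ┃       [ ] utils.py         ┃     ┃           
    ┃       [ ] Makefile         ┃     ┃           
    ┃       [ ] package.json     ┃     ┃           
    ┃   [ ] worker.toml          ┃     ┃           
    ┃   [ ] bin/                 ┃     ┃           
    ┃     [ ] data/              ┃     ┃           
    ┃       [ ] logger.css       ┃     ┃           
    ┗━━━━━━━━━━━━━━━━━━━━━━━━━━━━┛     ┃           
              ┃                        ┃           
              ┃                        ┃           
              ┃                        ┃           
              ┃                        ┃           
              ┗━━━━━━━━━━━━━━━━━━━━━━━━┛           
                                                   
                                                   
                                                   
                                                   


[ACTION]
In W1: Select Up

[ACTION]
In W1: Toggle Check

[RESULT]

    ┃     [x] handler.md         ┃     ┃           
    ┃     [x] logger.md          ┃─────┨           
    ┃     [x] models/            ┃     ┃           
    ┃       [x] test.js          ┃     ┃           
    ┃       [x] utils.py         ┃     ┃           
    ┃       [x] Makefile         ┃     ┃           
    ┃       [x] package.json     ┃     ┃           
    ┃   [x] worker.toml          ┃     ┃           
    ┃   [x] bin/                 ┃     ┃           
    ┃     [x] data/              ┃     ┃           
    ┃       [x] logger.css       ┃     ┃           
    ┗━━━━━━━━━━━━━━━━━━━━━━━━━━━━┛     ┃           
              ┃                        ┃           
              ┃                        ┃           
              ┃                        ┃           
              ┃                        ┃           
              ┗━━━━━━━━━━━━━━━━━━━━━━━━┛           
                                                   
                                                   
                                                   
                                                   


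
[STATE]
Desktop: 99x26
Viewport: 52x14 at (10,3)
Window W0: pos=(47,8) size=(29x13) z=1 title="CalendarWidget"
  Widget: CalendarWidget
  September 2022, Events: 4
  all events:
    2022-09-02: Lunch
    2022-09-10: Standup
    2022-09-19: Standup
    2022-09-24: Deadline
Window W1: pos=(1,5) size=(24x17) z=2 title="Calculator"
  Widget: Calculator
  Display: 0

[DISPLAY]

                                                    
                                                    
━━━━━━━━━━━━━━┓                                     
tor           ┃                                     
──────────────┨                                     
             0┃                      ┏━━━━━━━━━━━━━━
┬───┬───┐     ┃                      ┃ CalendarWidge
│ 9 │ ÷ │     ┃                      ┠──────────────
┼───┼───┤     ┃                      ┃       Septemb
│ 6 │ × │     ┃                      ┃Mo Tu We Th Fr
┼───┼───┤     ┃                      ┃          1  2
│ 3 │ - │     ┃                      ┃ 5  6  7  8  9
┼───┼───┤     ┃                      ┃12 13 14 15 16
│ = │ + │     ┃                      ┃19* 20 21 22 2


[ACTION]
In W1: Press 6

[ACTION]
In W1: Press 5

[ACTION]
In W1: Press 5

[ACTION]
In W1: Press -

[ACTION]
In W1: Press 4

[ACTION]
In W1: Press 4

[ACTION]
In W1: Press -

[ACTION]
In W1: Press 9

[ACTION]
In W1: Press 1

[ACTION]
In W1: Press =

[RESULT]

                                                    
                                                    
━━━━━━━━━━━━━━┓                                     
tor           ┃                                     
──────────────┨                                     
           520┃                      ┏━━━━━━━━━━━━━━
┬───┬───┐     ┃                      ┃ CalendarWidge
│ 9 │ ÷ │     ┃                      ┠──────────────
┼───┼───┤     ┃                      ┃       Septemb
│ 6 │ × │     ┃                      ┃Mo Tu We Th Fr
┼───┼───┤     ┃                      ┃          1  2
│ 3 │ - │     ┃                      ┃ 5  6  7  8  9
┼───┼───┤     ┃                      ┃12 13 14 15 16
│ = │ + │     ┃                      ┃19* 20 21 22 2


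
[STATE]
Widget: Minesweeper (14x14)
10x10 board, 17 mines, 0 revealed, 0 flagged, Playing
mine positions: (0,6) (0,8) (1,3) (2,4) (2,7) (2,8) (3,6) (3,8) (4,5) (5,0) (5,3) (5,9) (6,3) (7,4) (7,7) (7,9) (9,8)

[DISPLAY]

■■■■■■■■■■    
■■■■■■■■■■    
■■■■■■■■■■    
■■■■■■■■■■    
■■■■■■■■■■    
■■■■■■■■■■    
■■■■■■■■■■    
■■■■■■■■■■    
■■■■■■■■■■    
■■■■■■■■■■    
              
              
              
              


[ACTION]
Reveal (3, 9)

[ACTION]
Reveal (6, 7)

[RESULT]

■■■■■■■■■■    
■■■■■■■■■■    
■■■■■■■■■■    
■■■■■■■■■2    
■■■■■■■■■■    
■■■■■■■■■■    
■■■■■■■1■■    
■■■■■■■■■■    
■■■■■■■■■■    
■■■■■■■■■■    
              
              
              
              


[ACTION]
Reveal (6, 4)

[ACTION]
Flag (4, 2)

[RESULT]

■■■■■■■■■■    
■■■■■■■■■■    
■■■■■■■■■■    
■■■■■■■■■2    
■■⚑■■■■■■■    
■■■■■■■■■■    
■■■■3■■1■■    
■■■■■■■■■■    
■■■■■■■■■■    
■■■■■■■■■■    
              
              
              
              


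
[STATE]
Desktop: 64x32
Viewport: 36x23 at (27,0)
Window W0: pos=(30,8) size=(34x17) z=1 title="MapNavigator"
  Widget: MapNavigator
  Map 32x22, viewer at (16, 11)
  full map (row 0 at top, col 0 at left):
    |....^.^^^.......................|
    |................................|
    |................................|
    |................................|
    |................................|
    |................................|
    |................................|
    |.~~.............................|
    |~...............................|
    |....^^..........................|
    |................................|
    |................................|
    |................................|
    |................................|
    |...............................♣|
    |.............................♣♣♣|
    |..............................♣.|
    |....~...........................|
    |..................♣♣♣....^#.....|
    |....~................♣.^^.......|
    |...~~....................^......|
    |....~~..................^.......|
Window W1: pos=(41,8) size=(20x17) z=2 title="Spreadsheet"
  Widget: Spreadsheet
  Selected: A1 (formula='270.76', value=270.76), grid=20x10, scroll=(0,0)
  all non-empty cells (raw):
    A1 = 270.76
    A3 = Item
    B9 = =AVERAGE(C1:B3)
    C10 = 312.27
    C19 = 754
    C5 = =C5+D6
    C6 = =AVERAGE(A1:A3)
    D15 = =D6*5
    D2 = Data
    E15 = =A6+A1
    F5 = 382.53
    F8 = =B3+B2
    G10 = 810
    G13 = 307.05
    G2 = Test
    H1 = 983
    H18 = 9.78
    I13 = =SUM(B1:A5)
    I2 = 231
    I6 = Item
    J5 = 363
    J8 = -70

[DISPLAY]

                                    
                                    
                                    
                                    
                                    
                                    
                                    
                                    
   ┏━━━━━━━━━━┏━━━━━━━━━━━━━━━━━━┓━━
   ┃ MapNaviga┃ Spreadsheet      ┃  
   ┠──────────┠──────────────────┨──
   ┃..........┃A1: 270.76        ┃..
   ┃..........┃       A       B  ┃..
   ┃.~~.......┃------------------┃..
   ┃~.........┃  1 [270.76]      ┃..
   ┃....^^....┃  2        0      ┃..
   ┃..........┃  3 Item          ┃..
   ┃..........┃  4        0      ┃..
   ┃..........┃  5        0      ┃..
   ┃..........┃  6        0      ┃..
   ┃..........┃  7        0      ┃.♣
   ┃..........┃  8        0      ┃♣♣
   ┃..........┃  9        0      ┃♣.


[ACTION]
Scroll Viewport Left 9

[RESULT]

                                    
                                    
                                    
                                    
                                    
                                    
                                    
                                    
            ┏━━━━━━━━━━┏━━━━━━━━━━━━
            ┃ MapNaviga┃ Spreadsheet
            ┠──────────┠────────────
            ┃..........┃A1: 270.76  
            ┃..........┃       A    
            ┃.~~.......┃------------
            ┃~.........┃  1 [270.76]
            ┃....^^....┃  2        0
            ┃..........┃  3 Item    
            ┃..........┃  4        0
            ┃..........┃  5        0
            ┃..........┃  6        0
            ┃..........┃  7        0
            ┃..........┃  8        0
            ┃..........┃  9        0


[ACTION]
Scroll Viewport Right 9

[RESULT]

                                    
                                    
                                    
                                    
                                    
                                    
                                    
                                    
   ┏━━━━━━━━━━┏━━━━━━━━━━━━━━━━━━┓━━
   ┃ MapNaviga┃ Spreadsheet      ┃  
   ┠──────────┠──────────────────┨──
   ┃..........┃A1: 270.76        ┃..
   ┃..........┃       A       B  ┃..
   ┃.~~.......┃------------------┃..
   ┃~.........┃  1 [270.76]      ┃..
   ┃....^^....┃  2        0      ┃..
   ┃..........┃  3 Item          ┃..
   ┃..........┃  4        0      ┃..
   ┃..........┃  5        0      ┃..
   ┃..........┃  6        0      ┃..
   ┃..........┃  7        0      ┃.♣
   ┃..........┃  8        0      ┃♣♣
   ┃..........┃  9        0      ┃♣.


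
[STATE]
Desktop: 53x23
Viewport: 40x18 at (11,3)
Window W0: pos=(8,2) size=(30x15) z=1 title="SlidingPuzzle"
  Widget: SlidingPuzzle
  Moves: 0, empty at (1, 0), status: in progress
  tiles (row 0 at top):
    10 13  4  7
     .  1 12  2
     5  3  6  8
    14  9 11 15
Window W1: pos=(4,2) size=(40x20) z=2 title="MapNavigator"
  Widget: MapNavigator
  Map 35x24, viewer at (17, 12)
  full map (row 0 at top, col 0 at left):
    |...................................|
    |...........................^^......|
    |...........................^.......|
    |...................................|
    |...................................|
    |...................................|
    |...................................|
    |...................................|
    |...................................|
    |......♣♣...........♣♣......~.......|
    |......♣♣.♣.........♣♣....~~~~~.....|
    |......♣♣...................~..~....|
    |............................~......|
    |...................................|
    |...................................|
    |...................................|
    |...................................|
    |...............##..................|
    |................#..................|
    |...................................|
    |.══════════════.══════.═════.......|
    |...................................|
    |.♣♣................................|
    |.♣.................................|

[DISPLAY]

vigator                         ┃       
────────────────────────────────┨       
............................... ┃       
............................... ┃       
............................... ┃       
............................... ┃       
............................... ┃       
..♣♣...........♣♣......~....... ┃       
..♣♣.♣.........♣♣....~~~~~..... ┃       
..♣♣...................~..~.... ┃       
.............@..........~...... ┃       
............................... ┃       
............................... ┃       
............................... ┃       
............................... ┃       
...........##.................. ┃       
............#.................. ┃       
............................... ┃       


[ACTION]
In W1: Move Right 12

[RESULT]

vigator                         ┃       
────────────────────────────────┨       
...................             ┃       
...................             ┃       
...................             ┃       
...................             ┃       
...................             ┃       
...♣♣......~.......             ┃       
...♣♣....~~~~~.....             ┃       
...........~..~....             ┃       
............~@.....             ┃       
...................             ┃       
...................             ┃       
...................             ┃       
...................             ┃       
#..................             ┃       
#..................             ┃       
...................             ┃       


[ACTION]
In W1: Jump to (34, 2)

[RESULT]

vigator                         ┃       
────────────────────────────────┨       
                                ┃       
                                ┃       
                                ┃       
                                ┃       
                                ┃       
                                ┃       
..............                  ┃       
......^^......                  ┃       
......^......@                  ┃       
..............                  ┃       
..............                  ┃       
..............                  ┃       
..............                  ┃       
..............                  ┃       
..............                  ┃       
......~.......                  ┃       


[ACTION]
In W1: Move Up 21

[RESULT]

vigator                         ┃       
────────────────────────────────┨       
                                ┃       
                                ┃       
                                ┃       
                                ┃       
                                ┃       
                                ┃       
                                ┃       
                                ┃       
.............@                  ┃       
......^^......                  ┃       
......^.......                  ┃       
..............                  ┃       
..............                  ┃       
..............                  ┃       
..............                  ┃       
..............                  ┃       


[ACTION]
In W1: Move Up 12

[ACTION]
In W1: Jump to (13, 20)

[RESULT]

vigator                         ┃       
────────────────────────────────┨       
............................~...┃       
................................┃       
................................┃       
................................┃       
................................┃       
...............##...............┃       
................#...............┃       
................................┃       
.════════════@═.══════.═════....┃       
................................┃       
.♣♣.............................┃       
.♣..............................┃       
                                ┃       
                                ┃       
                                ┃       
                                ┃       


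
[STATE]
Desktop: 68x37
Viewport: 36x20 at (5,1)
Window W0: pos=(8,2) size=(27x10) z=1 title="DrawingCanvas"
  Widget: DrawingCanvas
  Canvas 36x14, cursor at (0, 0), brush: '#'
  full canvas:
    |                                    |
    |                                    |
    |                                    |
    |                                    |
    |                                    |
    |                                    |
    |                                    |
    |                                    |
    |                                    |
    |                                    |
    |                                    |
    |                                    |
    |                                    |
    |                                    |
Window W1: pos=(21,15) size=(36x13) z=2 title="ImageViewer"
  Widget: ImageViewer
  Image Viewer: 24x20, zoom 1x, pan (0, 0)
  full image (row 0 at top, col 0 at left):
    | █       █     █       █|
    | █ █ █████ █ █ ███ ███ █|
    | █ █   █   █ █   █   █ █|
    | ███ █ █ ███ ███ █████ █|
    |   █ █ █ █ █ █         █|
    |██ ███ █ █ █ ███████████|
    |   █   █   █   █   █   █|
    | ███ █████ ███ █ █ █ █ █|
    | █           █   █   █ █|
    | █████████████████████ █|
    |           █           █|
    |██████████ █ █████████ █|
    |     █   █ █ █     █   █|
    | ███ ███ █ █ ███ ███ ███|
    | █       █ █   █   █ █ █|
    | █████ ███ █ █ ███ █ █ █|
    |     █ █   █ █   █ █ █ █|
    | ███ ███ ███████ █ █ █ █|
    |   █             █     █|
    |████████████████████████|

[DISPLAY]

                                    
   ┏━━━━━━━━━━━━━━━━━━━━━━━━━┓      
   ┃ DrawingCanvas           ┃      
   ┠─────────────────────────┨      
   ┃+                        ┃      
   ┃                         ┃      
   ┃                         ┃      
   ┃                         ┃      
   ┃                         ┃      
   ┃                         ┃      
   ┗━━━━━━━━━━━━━━━━━━━━━━━━━┛      
                                    
                                    
                                    
                ┏━━━━━━━━━━━━━━━━━━━
                ┃ ImageViewer       
                ┠───────────────────
                ┃ █       █     █   
                ┃ █ █ █████ █ █ ███ 
                ┃ █ █   █   █ █   █ 


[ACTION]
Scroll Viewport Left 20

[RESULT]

                                    
        ┏━━━━━━━━━━━━━━━━━━━━━━━━━┓ 
        ┃ DrawingCanvas           ┃ 
        ┠─────────────────────────┨ 
        ┃+                        ┃ 
        ┃                         ┃ 
        ┃                         ┃ 
        ┃                         ┃ 
        ┃                         ┃ 
        ┃                         ┃ 
        ┗━━━━━━━━━━━━━━━━━━━━━━━━━┛ 
                                    
                                    
                                    
                     ┏━━━━━━━━━━━━━━
                     ┃ ImageViewer  
                     ┠──────────────
                     ┃ █       █    
                     ┃ █ █ █████ █ █
                     ┃ █ █   █   █ █


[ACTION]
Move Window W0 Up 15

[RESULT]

        ┃ DrawingCanvas           ┃ 
        ┠─────────────────────────┨ 
        ┃+                        ┃ 
        ┃                         ┃ 
        ┃                         ┃ 
        ┃                         ┃ 
        ┃                         ┃ 
        ┃                         ┃ 
        ┗━━━━━━━━━━━━━━━━━━━━━━━━━┛ 
                                    
                                    
                                    
                                    
                                    
                     ┏━━━━━━━━━━━━━━
                     ┃ ImageViewer  
                     ┠──────────────
                     ┃ █       █    
                     ┃ █ █ █████ █ █
                     ┃ █ █   █   █ █


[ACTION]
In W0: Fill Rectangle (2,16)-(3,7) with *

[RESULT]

        ┃ DrawingCanvas           ┃ 
        ┠─────────────────────────┨ 
        ┃+                        ┃ 
        ┃                         ┃ 
        ┃       **********        ┃ 
        ┃       **********        ┃ 
        ┃                         ┃ 
        ┃                         ┃ 
        ┗━━━━━━━━━━━━━━━━━━━━━━━━━┛ 
                                    
                                    
                                    
                                    
                                    
                     ┏━━━━━━━━━━━━━━
                     ┃ ImageViewer  
                     ┠──────────────
                     ┃ █       █    
                     ┃ █ █ █████ █ █
                     ┃ █ █   █   █ █


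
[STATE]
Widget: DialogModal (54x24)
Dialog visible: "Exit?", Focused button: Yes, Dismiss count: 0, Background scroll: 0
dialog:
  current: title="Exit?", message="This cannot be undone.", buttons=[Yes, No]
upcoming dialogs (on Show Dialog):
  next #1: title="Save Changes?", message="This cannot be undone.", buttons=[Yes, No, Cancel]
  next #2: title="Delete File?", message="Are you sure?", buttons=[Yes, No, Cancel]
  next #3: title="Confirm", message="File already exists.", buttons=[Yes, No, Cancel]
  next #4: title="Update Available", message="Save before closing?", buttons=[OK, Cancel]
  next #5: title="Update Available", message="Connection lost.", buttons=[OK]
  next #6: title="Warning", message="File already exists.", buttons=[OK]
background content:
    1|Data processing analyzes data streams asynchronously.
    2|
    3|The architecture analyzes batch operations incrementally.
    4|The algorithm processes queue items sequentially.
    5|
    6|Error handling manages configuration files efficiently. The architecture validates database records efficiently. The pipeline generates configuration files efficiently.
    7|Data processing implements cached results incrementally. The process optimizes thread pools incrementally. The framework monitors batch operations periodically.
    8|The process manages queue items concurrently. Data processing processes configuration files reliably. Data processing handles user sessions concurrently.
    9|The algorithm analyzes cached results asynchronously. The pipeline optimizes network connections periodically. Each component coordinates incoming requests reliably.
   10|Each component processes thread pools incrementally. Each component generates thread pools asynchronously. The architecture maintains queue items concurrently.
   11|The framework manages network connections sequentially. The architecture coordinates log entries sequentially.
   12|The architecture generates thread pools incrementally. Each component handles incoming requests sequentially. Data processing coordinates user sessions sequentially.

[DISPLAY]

Data processing analyzes data streams asynchronously. 
                                                      
The architecture analyzes batch operations incremental
The algorithm processes queue items sequentially.     
                                                      
Error handling manages configuration files efficiently
Data processing implements cached results incrementall
The process manages queue items concurrently. Data pro
The algorithm analyzes cached results asynchronously. 
Each component┌────────────────────────┐crementally. E
The framework │         Exit?          │s sequentially
The architectu│ This cannot be undone. │incrementally.
              │       [Yes]  No        │              
              └────────────────────────┘              
                                                      
                                                      
                                                      
                                                      
                                                      
                                                      
                                                      
                                                      
                                                      
                                                      


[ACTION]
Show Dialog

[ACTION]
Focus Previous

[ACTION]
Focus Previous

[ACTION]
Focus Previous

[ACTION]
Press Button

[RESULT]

Data processing analyzes data streams asynchronously. 
                                                      
The architecture analyzes batch operations incremental
The algorithm processes queue items sequentially.     
                                                      
Error handling manages configuration files efficiently
Data processing implements cached results incrementall
The process manages queue items concurrently. Data pro
The algorithm analyzes cached results asynchronously. 
Each component processes thread pools incrementally. E
The framework manages network connections sequentially
The architecture generates thread pools incrementally.
                                                      
                                                      
                                                      
                                                      
                                                      
                                                      
                                                      
                                                      
                                                      
                                                      
                                                      
                                                      


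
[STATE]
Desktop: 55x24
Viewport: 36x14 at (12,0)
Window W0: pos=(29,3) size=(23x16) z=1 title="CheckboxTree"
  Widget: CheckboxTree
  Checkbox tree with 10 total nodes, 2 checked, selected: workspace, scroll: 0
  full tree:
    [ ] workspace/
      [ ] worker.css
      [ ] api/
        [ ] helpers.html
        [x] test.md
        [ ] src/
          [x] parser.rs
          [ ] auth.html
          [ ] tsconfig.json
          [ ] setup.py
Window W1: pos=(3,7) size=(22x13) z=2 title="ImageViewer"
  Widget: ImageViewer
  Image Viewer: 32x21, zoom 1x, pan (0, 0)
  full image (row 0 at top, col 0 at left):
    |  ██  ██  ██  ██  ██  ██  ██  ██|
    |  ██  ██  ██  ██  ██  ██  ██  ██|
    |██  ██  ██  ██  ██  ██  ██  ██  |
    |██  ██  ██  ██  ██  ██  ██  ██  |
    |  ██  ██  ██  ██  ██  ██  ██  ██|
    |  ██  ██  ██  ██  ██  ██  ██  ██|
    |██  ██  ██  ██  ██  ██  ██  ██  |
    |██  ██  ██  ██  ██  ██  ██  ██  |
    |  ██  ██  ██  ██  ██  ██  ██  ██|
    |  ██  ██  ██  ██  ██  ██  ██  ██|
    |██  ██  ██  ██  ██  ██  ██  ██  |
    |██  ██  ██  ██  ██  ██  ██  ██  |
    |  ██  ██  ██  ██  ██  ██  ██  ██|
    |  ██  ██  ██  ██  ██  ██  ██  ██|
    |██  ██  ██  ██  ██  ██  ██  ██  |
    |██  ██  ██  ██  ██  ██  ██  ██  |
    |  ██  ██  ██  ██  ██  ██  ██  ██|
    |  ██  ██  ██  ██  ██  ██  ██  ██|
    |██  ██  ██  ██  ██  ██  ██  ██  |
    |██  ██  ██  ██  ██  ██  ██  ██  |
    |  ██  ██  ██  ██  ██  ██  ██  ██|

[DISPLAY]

                                    
                                    
                                    
                 ┏━━━━━━━━━━━━━━━━━━
                 ┃ CheckboxTree     
                 ┠──────────────────
                 ┃>[-] workspace/   
━━━━━━━━━━━━┓    ┃   [ ] worker.css 
ewer        ┃    ┃   [-] api/       
────────────┨    ┃     [ ] helpers.h
  ██  ██  ██┃    ┃     [x] test.md  
  ██  ██  ██┃    ┃     [-] src/     
██  ██  ██  ┃    ┃       [x] parser.
██  ██  ██  ┃    ┃       [ ] auth.ht


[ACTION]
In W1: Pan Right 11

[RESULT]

                                    
                                    
                                    
                 ┏━━━━━━━━━━━━━━━━━━
                 ┃ CheckboxTree     
                 ┠──────────────────
                 ┃>[-] workspace/   
━━━━━━━━━━━━┓    ┃   [ ] worker.css 
ewer        ┃    ┃   [-] api/       
────────────┨    ┃     [ ] helpers.h
█  ██  ██  █┃    ┃     [x] test.md  
█  ██  ██  █┃    ┃     [-] src/     
 ██  ██  ██ ┃    ┃       [x] parser.
 ██  ██  ██ ┃    ┃       [ ] auth.ht


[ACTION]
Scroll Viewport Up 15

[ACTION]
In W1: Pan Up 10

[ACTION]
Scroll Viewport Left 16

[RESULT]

                                    
                                    
                                    
                             ┏━━━━━━
                             ┃ Check
                             ┠──────
                             ┃>[-] w
   ┏━━━━━━━━━━━━━━━━━━━━┓    ┃   [ ]
   ┃ ImageViewer        ┃    ┃   [-]
   ┠────────────────────┨    ┃     [
   ┃█  ██  ██  ██  ██  █┃    ┃     [
   ┃█  ██  ██  ██  ██  █┃    ┃     [
   ┃ ██  ██  ██  ██  ██ ┃    ┃      
   ┃ ██  ██  ██  ██  ██ ┃    ┃      


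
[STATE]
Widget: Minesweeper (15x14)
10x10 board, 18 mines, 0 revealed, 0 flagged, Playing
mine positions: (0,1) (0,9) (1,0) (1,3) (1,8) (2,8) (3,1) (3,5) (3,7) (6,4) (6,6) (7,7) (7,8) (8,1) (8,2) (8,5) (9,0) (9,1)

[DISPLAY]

■■■■■■■■■■     
■■■■■■■■■■     
■■■■■■■■■■     
■■■■■■■■■■     
■■■■■■■■■■     
■■■■■■■■■■     
■■■■■■■■■■     
■■■■■■■■■■     
■■■■■■■■■■     
■■■■■■■■■■     
               
               
               
               


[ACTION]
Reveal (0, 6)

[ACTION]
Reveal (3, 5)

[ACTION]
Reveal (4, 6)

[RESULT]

■✹■■1  1■✹     
✹■■✹1  2✹■     
■■■■2123✹■     
■✹■■■✹■✹■■     
■■■■■■■■■■     
■■■■■■■■■■     
■■■■✹■✹■■■     
■■■■■■■✹✹■     
■✹✹■■✹■■■■     
✹✹■■■■■■■■     
               
               
               
               


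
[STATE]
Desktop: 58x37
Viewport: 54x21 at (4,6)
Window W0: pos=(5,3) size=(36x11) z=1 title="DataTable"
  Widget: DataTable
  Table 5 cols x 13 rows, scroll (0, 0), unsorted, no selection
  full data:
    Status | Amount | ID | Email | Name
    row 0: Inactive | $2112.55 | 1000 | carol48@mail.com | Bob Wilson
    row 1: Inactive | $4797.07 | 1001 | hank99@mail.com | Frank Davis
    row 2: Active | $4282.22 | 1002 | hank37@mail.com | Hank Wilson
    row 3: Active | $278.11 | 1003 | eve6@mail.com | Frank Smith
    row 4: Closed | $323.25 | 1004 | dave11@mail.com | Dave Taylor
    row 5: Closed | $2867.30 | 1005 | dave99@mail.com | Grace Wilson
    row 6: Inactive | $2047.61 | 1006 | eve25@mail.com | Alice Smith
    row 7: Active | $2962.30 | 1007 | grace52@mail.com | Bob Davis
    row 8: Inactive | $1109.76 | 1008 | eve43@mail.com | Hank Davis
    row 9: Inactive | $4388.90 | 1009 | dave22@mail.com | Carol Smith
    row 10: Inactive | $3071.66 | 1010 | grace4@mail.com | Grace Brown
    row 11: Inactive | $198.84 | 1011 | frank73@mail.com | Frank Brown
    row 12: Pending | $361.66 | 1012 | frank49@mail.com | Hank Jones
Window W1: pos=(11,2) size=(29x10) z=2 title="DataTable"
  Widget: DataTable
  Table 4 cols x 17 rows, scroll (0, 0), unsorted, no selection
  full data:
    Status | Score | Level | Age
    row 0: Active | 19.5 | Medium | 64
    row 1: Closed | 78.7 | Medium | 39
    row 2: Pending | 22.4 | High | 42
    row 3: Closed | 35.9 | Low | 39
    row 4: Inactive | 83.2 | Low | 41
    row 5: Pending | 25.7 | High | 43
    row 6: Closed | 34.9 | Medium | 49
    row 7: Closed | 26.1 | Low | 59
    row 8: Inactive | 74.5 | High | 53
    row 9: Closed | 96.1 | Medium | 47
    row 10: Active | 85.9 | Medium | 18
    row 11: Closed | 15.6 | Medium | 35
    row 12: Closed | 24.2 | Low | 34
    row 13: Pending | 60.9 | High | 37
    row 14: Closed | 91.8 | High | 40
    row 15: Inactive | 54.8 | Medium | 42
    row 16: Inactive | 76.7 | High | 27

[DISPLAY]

 ┃Statu┃────────┼─────┼──────┼───  ┃┃                 
 ┃─────┃Active  │19.5 │Medium│64   ┃┃                 
 ┃Inact┃Closed  │78.7 │Medium│39   ┃┃                 
 ┃Inact┃Pending │22.4 │High  │42   ┃┃                 
 ┃Activ┃Closed  │35.9 │Low   │39   ┃┃                 
 ┃Activ┗━━━━━━━━━━━━━━━━━━━━━━━━━━━┛┃                 
 ┃Closed  │$323.25 │1004│dave11@mail┃                 
 ┗━━━━━━━━━━━━━━━━━━━━━━━━━━━━━━━━━━┛                 
                                                      
                                                      
                                                      
                                                      
                                                      
                                                      
                                                      
                                                      
                                                      
                                                      
                                                      
                                                      
                                                      


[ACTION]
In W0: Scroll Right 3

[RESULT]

 ┃tus  ┃────────┼─────┼──────┼───  ┃┃                 
 ┃─────┃Active  │19.5 │Medium│64   ┃┃                 
 ┃ctive┃Closed  │78.7 │Medium│39   ┃┃                 
 ┃ctive┃Pending │22.4 │High  │42   ┃┃                 
 ┃ive  ┃Closed  │35.9 │Low   │39   ┃┃                 
 ┃ive  ┗━━━━━━━━━━━━━━━━━━━━━━━━━━━┛┃                 
 ┃sed  │$323.25 │1004│dave11@mail.co┃                 
 ┗━━━━━━━━━━━━━━━━━━━━━━━━━━━━━━━━━━┛                 
                                                      
                                                      
                                                      
                                                      
                                                      
                                                      
                                                      
                                                      
                                                      
                                                      
                                                      
                                                      
                                                      


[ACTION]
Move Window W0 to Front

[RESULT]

 ┃tus  │Amount  │ID  │Email         ┃                 
 ┃─────┼────────┼────┼──────────────┃                 
 ┃ctive│$2112.55│1000│carol48@mail.c┃                 
 ┃ctive│$4797.07│1001│hank99@mail.co┃                 
 ┃ive  │$4282.22│1002│hank37@mail.co┃                 
 ┃ive  │$278.11 │1003│eve6@mail.com ┃                 
 ┃sed  │$323.25 │1004│dave11@mail.co┃                 
 ┗━━━━━━━━━━━━━━━━━━━━━━━━━━━━━━━━━━┛                 
                                                      
                                                      
                                                      
                                                      
                                                      
                                                      
                                                      
                                                      
                                                      
                                                      
                                                      
                                                      
                                                      
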